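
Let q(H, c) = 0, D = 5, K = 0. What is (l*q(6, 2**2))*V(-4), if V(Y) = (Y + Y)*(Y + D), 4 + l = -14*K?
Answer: 0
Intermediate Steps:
l = -4 (l = -4 - 14*0 = -4 + 0 = -4)
V(Y) = 2*Y*(5 + Y) (V(Y) = (Y + Y)*(Y + 5) = (2*Y)*(5 + Y) = 2*Y*(5 + Y))
(l*q(6, 2**2))*V(-4) = (-4*0)*(2*(-4)*(5 - 4)) = 0*(2*(-4)*1) = 0*(-8) = 0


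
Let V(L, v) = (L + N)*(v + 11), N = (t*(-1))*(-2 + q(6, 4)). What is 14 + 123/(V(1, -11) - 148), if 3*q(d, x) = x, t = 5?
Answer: 1949/148 ≈ 13.169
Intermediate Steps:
q(d, x) = x/3
N = 10/3 (N = (5*(-1))*(-2 + (⅓)*4) = -5*(-2 + 4/3) = -5*(-⅔) = 10/3 ≈ 3.3333)
V(L, v) = (11 + v)*(10/3 + L) (V(L, v) = (L + 10/3)*(v + 11) = (10/3 + L)*(11 + v) = (11 + v)*(10/3 + L))
14 + 123/(V(1, -11) - 148) = 14 + 123/((110/3 + 11*1 + (10/3)*(-11) + 1*(-11)) - 148) = 14 + 123/((110/3 + 11 - 110/3 - 11) - 148) = 14 + 123/(0 - 148) = 14 + 123/(-148) = 14 - 1/148*123 = 14 - 123/148 = 1949/148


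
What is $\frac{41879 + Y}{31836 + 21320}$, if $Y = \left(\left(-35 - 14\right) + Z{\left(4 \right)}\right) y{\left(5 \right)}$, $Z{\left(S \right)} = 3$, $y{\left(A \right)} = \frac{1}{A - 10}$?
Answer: $\frac{209441}{265780} \approx 0.78802$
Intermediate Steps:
$y{\left(A \right)} = \frac{1}{-10 + A}$
$Y = \frac{46}{5}$ ($Y = \frac{\left(-35 - 14\right) + 3}{-10 + 5} = \frac{\left(-35 - 14\right) + 3}{-5} = \left(-49 + 3\right) \left(- \frac{1}{5}\right) = \left(-46\right) \left(- \frac{1}{5}\right) = \frac{46}{5} \approx 9.2$)
$\frac{41879 + Y}{31836 + 21320} = \frac{41879 + \frac{46}{5}}{31836 + 21320} = \frac{209441}{5 \cdot 53156} = \frac{209441}{5} \cdot \frac{1}{53156} = \frac{209441}{265780}$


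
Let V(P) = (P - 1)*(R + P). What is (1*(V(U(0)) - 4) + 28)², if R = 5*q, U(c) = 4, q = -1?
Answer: 441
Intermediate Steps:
R = -5 (R = 5*(-1) = -5)
V(P) = (-1 + P)*(-5 + P) (V(P) = (P - 1)*(-5 + P) = (-1 + P)*(-5 + P))
(1*(V(U(0)) - 4) + 28)² = (1*((5 + 4² - 6*4) - 4) + 28)² = (1*((5 + 16 - 24) - 4) + 28)² = (1*(-3 - 4) + 28)² = (1*(-7) + 28)² = (-7 + 28)² = 21² = 441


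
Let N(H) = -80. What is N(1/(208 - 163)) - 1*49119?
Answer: -49199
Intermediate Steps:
N(1/(208 - 163)) - 1*49119 = -80 - 1*49119 = -80 - 49119 = -49199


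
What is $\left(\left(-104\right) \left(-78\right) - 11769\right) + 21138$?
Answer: $17481$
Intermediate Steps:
$\left(\left(-104\right) \left(-78\right) - 11769\right) + 21138 = \left(8112 - 11769\right) + 21138 = -3657 + 21138 = 17481$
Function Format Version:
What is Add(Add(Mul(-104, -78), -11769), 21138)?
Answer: 17481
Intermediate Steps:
Add(Add(Mul(-104, -78), -11769), 21138) = Add(Add(8112, -11769), 21138) = Add(-3657, 21138) = 17481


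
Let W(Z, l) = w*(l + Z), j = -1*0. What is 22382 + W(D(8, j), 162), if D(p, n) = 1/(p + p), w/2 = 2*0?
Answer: 22382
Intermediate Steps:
w = 0 (w = 2*(2*0) = 2*0 = 0)
j = 0
D(p, n) = 1/(2*p)
W(Z, l) = 0 (W(Z, l) = 0*(l + Z) = 0*(Z + l) = 0)
22382 + W(D(8, j), 162) = 22382 + 0 = 22382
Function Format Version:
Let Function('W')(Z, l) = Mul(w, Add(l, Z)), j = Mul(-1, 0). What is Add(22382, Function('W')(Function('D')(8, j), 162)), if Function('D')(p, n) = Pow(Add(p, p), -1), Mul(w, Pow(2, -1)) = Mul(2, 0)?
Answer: 22382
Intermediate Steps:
w = 0 (w = Mul(2, Mul(2, 0)) = Mul(2, 0) = 0)
j = 0
Function('D')(p, n) = Mul(Rational(1, 2), Pow(p, -1)) (Function('D')(p, n) = Pow(Mul(2, p), -1) = Mul(Rational(1, 2), Pow(p, -1)))
Function('W')(Z, l) = 0 (Function('W')(Z, l) = Mul(0, Add(l, Z)) = Mul(0, Add(Z, l)) = 0)
Add(22382, Function('W')(Function('D')(8, j), 162)) = Add(22382, 0) = 22382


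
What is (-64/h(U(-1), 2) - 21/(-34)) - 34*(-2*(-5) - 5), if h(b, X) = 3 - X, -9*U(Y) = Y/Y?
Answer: -7935/34 ≈ -233.38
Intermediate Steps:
U(Y) = -1/9 (U(Y) = -Y/(9*Y) = -1/9*1 = -1/9)
(-64/h(U(-1), 2) - 21/(-34)) - 34*(-2*(-5) - 5) = (-64/(3 - 1*2) - 21/(-34)) - 34*(-2*(-5) - 5) = (-64/(3 - 2) - 21*(-1/34)) - 34*(10 - 5) = (-64/1 + 21/34) - 34*5 = (-64*1 + 21/34) - 170 = (-64 + 21/34) - 170 = -2155/34 - 170 = -7935/34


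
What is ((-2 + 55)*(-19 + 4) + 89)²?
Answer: 498436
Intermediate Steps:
((-2 + 55)*(-19 + 4) + 89)² = (53*(-15) + 89)² = (-795 + 89)² = (-706)² = 498436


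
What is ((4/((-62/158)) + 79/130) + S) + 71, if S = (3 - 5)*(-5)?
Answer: 287799/4030 ≈ 71.414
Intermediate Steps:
S = 10 (S = -2*(-5) = 10)
((4/((-62/158)) + 79/130) + S) + 71 = ((4/((-62/158)) + 79/130) + 10) + 71 = ((4/((-62*1/158)) + 79*(1/130)) + 10) + 71 = ((4/(-31/79) + 79/130) + 10) + 71 = ((4*(-79/31) + 79/130) + 10) + 71 = ((-316/31 + 79/130) + 10) + 71 = (-38631/4030 + 10) + 71 = 1669/4030 + 71 = 287799/4030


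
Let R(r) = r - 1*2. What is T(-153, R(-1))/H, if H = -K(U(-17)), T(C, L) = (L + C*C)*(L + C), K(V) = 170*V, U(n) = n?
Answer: -1825668/1445 ≈ -1263.4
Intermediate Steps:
R(r) = -2 + r (R(r) = r - 2 = -2 + r)
T(C, L) = (C + L)*(L + C²) (T(C, L) = (L + C²)*(C + L) = (C + L)*(L + C²))
H = 2890 (H = -170*(-17) = -1*(-2890) = 2890)
T(-153, R(-1))/H = ((-153)³ + (-2 - 1)² - 153*(-2 - 1) + (-2 - 1)*(-153)²)/2890 = (-3581577 + (-3)² - 153*(-3) - 3*23409)*(1/2890) = (-3581577 + 9 + 459 - 70227)*(1/2890) = -3651336*1/2890 = -1825668/1445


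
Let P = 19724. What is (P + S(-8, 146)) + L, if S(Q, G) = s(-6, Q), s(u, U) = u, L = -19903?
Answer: -185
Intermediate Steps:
S(Q, G) = -6
(P + S(-8, 146)) + L = (19724 - 6) - 19903 = 19718 - 19903 = -185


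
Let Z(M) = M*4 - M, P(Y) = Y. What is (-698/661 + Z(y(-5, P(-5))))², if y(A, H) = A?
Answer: 112635769/436921 ≈ 257.79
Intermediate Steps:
Z(M) = 3*M (Z(M) = 4*M - M = 3*M)
(-698/661 + Z(y(-5, P(-5))))² = (-698/661 + 3*(-5))² = (-698*1/661 - 15)² = (-698/661 - 15)² = (-10613/661)² = 112635769/436921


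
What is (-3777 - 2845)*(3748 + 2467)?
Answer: -41155730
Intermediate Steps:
(-3777 - 2845)*(3748 + 2467) = -6622*6215 = -41155730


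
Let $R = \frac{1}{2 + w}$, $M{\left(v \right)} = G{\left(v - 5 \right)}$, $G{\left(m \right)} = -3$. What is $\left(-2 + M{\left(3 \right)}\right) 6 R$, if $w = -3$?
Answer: $30$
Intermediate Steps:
$M{\left(v \right)} = -3$
$R = -1$ ($R = \frac{1}{2 - 3} = \frac{1}{-1} = -1$)
$\left(-2 + M{\left(3 \right)}\right) 6 R = \left(-2 - 3\right) 6 \left(-1\right) = \left(-5\right) \left(-6\right) = 30$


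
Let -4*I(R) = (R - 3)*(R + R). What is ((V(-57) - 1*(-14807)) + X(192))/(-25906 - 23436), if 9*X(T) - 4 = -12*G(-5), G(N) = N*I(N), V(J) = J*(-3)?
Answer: -66803/222039 ≈ -0.30086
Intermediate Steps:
V(J) = -3*J
I(R) = -R*(-3 + R)/2 (I(R) = -(R - 3)*(R + R)/4 = -(-3 + R)*2*R/4 = -R*(-3 + R)/2)
G(N) = N²*(3 - N)/2 (G(N) = N*(N*(3 - N)/2) = N²*(3 - N)/2)
X(T) = -1196/9 (X(T) = 4/9 + (-6*(-5)²*(3 - 1*(-5)))/9 = 4/9 + (-6*25*(3 + 5))/9 = 4/9 + (-6*25*8)/9 = 4/9 + (-12*100)/9 = 4/9 + (⅑)*(-1200) = 4/9 - 400/3 = -1196/9)
((V(-57) - 1*(-14807)) + X(192))/(-25906 - 23436) = ((-3*(-57) - 1*(-14807)) - 1196/9)/(-25906 - 23436) = ((171 + 14807) - 1196/9)/(-49342) = (14978 - 1196/9)*(-1/49342) = (133606/9)*(-1/49342) = -66803/222039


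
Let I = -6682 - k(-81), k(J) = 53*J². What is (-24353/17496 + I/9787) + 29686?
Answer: 5076794099821/171233352 ≈ 29648.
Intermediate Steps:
I = -354415 (I = -6682 - 53*(-81)² = -6682 - 53*6561 = -6682 - 1*347733 = -6682 - 347733 = -354415)
(-24353/17496 + I/9787) + 29686 = (-24353/17496 - 354415/9787) + 29686 = -6439187651/171233352 + 29686 = 5076794099821/171233352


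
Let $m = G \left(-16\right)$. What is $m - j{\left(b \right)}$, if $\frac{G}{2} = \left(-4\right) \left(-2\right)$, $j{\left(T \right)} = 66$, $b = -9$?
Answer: $-322$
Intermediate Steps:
$G = 16$ ($G = 2 \left(\left(-4\right) \left(-2\right)\right) = 2 \cdot 8 = 16$)
$m = -256$ ($m = 16 \left(-16\right) = -256$)
$m - j{\left(b \right)} = -256 - 66 = -322$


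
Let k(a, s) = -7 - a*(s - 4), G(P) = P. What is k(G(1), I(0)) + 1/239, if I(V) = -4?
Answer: 240/239 ≈ 1.0042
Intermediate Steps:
k(a, s) = -7 - a*(-4 + s)
k(G(1), I(0)) + 1/239 = (-7 + 4*1 - 1*1*(-4)) + 1/239 = (-7 + 4 + 4) + 1/239 = 1 + 1/239 = 240/239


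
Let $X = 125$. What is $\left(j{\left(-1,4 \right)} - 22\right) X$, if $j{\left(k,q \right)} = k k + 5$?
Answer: $-2000$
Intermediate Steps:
$j{\left(k,q \right)} = 5 + k^{2}$ ($j{\left(k,q \right)} = k^{2} + 5 = 5 + k^{2}$)
$\left(j{\left(-1,4 \right)} - 22\right) X = \left(\left(5 + \left(-1\right)^{2}\right) - 22\right) 125 = \left(\left(5 + 1\right) - 22\right) 125 = \left(6 - 22\right) 125 = \left(-16\right) 125 = -2000$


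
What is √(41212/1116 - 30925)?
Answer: 2*I*√66787733/93 ≈ 175.75*I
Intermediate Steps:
√(41212/1116 - 30925) = √(41212*(1/1116) - 30925) = √(10303/279 - 30925) = √(-8617772/279) = 2*I*√66787733/93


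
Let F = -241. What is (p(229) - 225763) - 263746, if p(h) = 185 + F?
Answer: -489565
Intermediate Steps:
p(h) = -56 (p(h) = 185 - 241 = -56)
(p(229) - 225763) - 263746 = (-56 - 225763) - 263746 = -225819 - 263746 = -489565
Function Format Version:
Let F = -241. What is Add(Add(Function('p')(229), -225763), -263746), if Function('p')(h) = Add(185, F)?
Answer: -489565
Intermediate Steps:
Function('p')(h) = -56 (Function('p')(h) = Add(185, -241) = -56)
Add(Add(Function('p')(229), -225763), -263746) = Add(Add(-56, -225763), -263746) = Add(-225819, -263746) = -489565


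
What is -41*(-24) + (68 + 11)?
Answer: 1063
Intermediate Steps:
-41*(-24) + (68 + 11) = 984 + 79 = 1063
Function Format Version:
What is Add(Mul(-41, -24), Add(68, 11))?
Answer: 1063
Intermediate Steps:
Add(Mul(-41, -24), Add(68, 11)) = Add(984, 79) = 1063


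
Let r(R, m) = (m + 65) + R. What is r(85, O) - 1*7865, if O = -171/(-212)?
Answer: -1635409/212 ≈ -7714.2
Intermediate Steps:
O = 171/212 (O = -171*(-1/212) = 171/212 ≈ 0.80660)
r(R, m) = 65 + R + m (r(R, m) = (65 + m) + R = 65 + R + m)
r(85, O) - 1*7865 = (65 + 85 + 171/212) - 1*7865 = 31971/212 - 7865 = -1635409/212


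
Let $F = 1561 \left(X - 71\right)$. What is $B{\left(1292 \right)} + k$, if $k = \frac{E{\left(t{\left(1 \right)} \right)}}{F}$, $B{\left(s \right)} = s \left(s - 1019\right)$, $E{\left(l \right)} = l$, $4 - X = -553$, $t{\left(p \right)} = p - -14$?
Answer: $\frac{89195527517}{252882} \approx 3.5272 \cdot 10^{5}$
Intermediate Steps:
$t{\left(p \right)} = 14 + p$ ($t{\left(p \right)} = p + 14 = 14 + p$)
$X = 557$ ($X = 4 - -553 = 4 + 553 = 557$)
$F = 758646$ ($F = 1561 \left(557 - 71\right) = 1561 \cdot 486 = 758646$)
$B{\left(s \right)} = s \left(-1019 + s\right)$
$k = \frac{5}{252882}$ ($k = \frac{14 + 1}{758646} = 15 \cdot \frac{1}{758646} = \frac{5}{252882} \approx 1.9772 \cdot 10^{-5}$)
$B{\left(1292 \right)} + k = 1292 \left(-1019 + 1292\right) + \frac{5}{252882} = 1292 \cdot 273 + \frac{5}{252882} = 352716 + \frac{5}{252882} = \frac{89195527517}{252882}$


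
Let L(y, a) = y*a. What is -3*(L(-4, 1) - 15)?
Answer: 57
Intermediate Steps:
L(y, a) = a*y
-3*(L(-4, 1) - 15) = -3*(1*(-4) - 15) = -3*(-4 - 15) = -3*(-19) = 57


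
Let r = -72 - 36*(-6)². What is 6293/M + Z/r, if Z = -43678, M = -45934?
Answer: 71346301/2244204 ≈ 31.791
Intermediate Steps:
r = -1368 (r = -72 - 36*36 = -72 - 1296 = -1368)
6293/M + Z/r = 6293/(-45934) - 43678/(-1368) = 6293*(-1/45934) - 43678*(-1/1368) = -899/6562 + 21839/684 = 71346301/2244204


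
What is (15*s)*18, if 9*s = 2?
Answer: 60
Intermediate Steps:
s = 2/9 (s = (⅑)*2 = 2/9 ≈ 0.22222)
(15*s)*18 = (15*(2/9))*18 = (10/3)*18 = 60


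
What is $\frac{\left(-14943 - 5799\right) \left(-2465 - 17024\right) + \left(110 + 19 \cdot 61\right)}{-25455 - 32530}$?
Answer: $- \frac{404242107}{57985} \approx -6971.5$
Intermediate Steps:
$\frac{\left(-14943 - 5799\right) \left(-2465 - 17024\right) + \left(110 + 19 \cdot 61\right)}{-25455 - 32530} = \frac{\left(-20742\right) \left(-19489\right) + \left(110 + 1159\right)}{-57985} = \left(404240838 + 1269\right) \left(- \frac{1}{57985}\right) = 404242107 \left(- \frac{1}{57985}\right) = - \frac{404242107}{57985}$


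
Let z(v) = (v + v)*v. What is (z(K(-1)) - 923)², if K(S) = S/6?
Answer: 275991769/324 ≈ 8.5183e+5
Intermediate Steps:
K(S) = S/6 (K(S) = S*(⅙) = S/6)
z(v) = 2*v² (z(v) = (2*v)*v = 2*v²)
(z(K(-1)) - 923)² = (2*((⅙)*(-1))² - 923)² = (2*(-⅙)² - 923)² = (2*(1/36) - 923)² = (1/18 - 923)² = (-16613/18)² = 275991769/324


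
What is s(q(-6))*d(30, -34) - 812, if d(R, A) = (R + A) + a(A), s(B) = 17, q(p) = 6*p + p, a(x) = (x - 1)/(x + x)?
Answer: -3485/4 ≈ -871.25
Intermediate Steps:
a(x) = (-1 + x)/(2*x) (a(x) = (-1 + x)/((2*x)) = (-1 + x)*(1/(2*x)) = (-1 + x)/(2*x))
q(p) = 7*p
d(R, A) = A + R + (-1 + A)/(2*A) (d(R, A) = (R + A) + (-1 + A)/(2*A) = (A + R) + (-1 + A)/(2*A) = A + R + (-1 + A)/(2*A))
s(q(-6))*d(30, -34) - 812 = 17*(½ - 34 + 30 - ½/(-34)) - 812 = 17*(½ - 34 + 30 - ½*(-1/34)) - 812 = 17*(½ - 34 + 30 + 1/68) - 812 = 17*(-237/68) - 812 = -237/4 - 812 = -3485/4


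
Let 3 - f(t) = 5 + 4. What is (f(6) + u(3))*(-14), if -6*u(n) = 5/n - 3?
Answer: 728/9 ≈ 80.889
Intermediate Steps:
f(t) = -6 (f(t) = 3 - (5 + 4) = 3 - 1*9 = 3 - 9 = -6)
u(n) = ½ - 5/(6*n) (u(n) = -(5/n - 3)/6 = -(-3 + 5/n)/6 = ½ - 5/(6*n))
(f(6) + u(3))*(-14) = (-6 + (⅙)*(-5 + 3*3)/3)*(-14) = (-6 + (⅙)*(⅓)*(-5 + 9))*(-14) = (-6 + (⅙)*(⅓)*4)*(-14) = (-6 + 2/9)*(-14) = -52/9*(-14) = 728/9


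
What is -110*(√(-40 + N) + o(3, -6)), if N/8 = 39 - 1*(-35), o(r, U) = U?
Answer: 660 - 220*√138 ≈ -1924.4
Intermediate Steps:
N = 592 (N = 8*(39 - 1*(-35)) = 8*(39 + 35) = 8*74 = 592)
-110*(√(-40 + N) + o(3, -6)) = -110*(√(-40 + 592) - 6) = -110*(√552 - 6) = -110*(2*√138 - 6) = -110*(-6 + 2*√138) = 660 - 220*√138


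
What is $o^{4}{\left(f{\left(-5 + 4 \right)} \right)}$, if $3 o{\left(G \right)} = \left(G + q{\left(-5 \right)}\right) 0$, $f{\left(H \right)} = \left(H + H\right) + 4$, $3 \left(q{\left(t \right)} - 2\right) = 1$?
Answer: $0$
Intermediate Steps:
$q{\left(t \right)} = \frac{7}{3}$ ($q{\left(t \right)} = 2 + \frac{1}{3} \cdot 1 = 2 + \frac{1}{3} = \frac{7}{3}$)
$f{\left(H \right)} = 4 + 2 H$ ($f{\left(H \right)} = 2 H + 4 = 4 + 2 H$)
$o{\left(G \right)} = 0$ ($o{\left(G \right)} = \frac{\left(G + \frac{7}{3}\right) 0}{3} = \frac{\left(\frac{7}{3} + G\right) 0}{3} = \frac{1}{3} \cdot 0 = 0$)
$o^{4}{\left(f{\left(-5 + 4 \right)} \right)} = 0^{4} = 0$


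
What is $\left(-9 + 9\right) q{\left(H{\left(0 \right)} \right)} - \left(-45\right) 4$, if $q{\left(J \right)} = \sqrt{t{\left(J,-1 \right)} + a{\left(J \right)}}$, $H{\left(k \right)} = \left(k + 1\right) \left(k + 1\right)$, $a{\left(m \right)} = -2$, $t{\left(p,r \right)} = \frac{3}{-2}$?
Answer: $180$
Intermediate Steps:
$t{\left(p,r \right)} = - \frac{3}{2}$ ($t{\left(p,r \right)} = 3 \left(- \frac{1}{2}\right) = - \frac{3}{2}$)
$H{\left(k \right)} = \left(1 + k\right)^{2}$ ($H{\left(k \right)} = \left(1 + k\right) \left(1 + k\right) = \left(1 + k\right)^{2}$)
$q{\left(J \right)} = \frac{i \sqrt{14}}{2}$ ($q{\left(J \right)} = \sqrt{- \frac{3}{2} - 2} = \sqrt{- \frac{7}{2}} = \frac{i \sqrt{14}}{2}$)
$\left(-9 + 9\right) q{\left(H{\left(0 \right)} \right)} - \left(-45\right) 4 = \left(-9 + 9\right) \frac{i \sqrt{14}}{2} - \left(-45\right) 4 = 0 \frac{i \sqrt{14}}{2} - -180 = 0 + 180 = 180$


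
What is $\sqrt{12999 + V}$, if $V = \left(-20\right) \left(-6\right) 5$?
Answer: $3 \sqrt{1511} \approx 116.61$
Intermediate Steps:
$V = 600$ ($V = 120 \cdot 5 = 600$)
$\sqrt{12999 + V} = \sqrt{12999 + 600} = \sqrt{13599} = 3 \sqrt{1511}$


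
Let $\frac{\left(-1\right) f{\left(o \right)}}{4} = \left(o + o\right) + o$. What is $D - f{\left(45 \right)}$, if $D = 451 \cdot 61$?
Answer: $28051$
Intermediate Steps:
$D = 27511$
$f{\left(o \right)} = - 12 o$ ($f{\left(o \right)} = - 4 \left(\left(o + o\right) + o\right) = - 4 \left(2 o + o\right) = - 4 \cdot 3 o = - 12 o$)
$D - f{\left(45 \right)} = 27511 - \left(-12\right) 45 = 27511 - -540 = 27511 + 540 = 28051$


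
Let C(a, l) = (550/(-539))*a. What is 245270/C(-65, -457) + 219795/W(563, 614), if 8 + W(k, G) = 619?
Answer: 61980556/15275 ≈ 4057.6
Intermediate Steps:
W(k, G) = 611 (W(k, G) = -8 + 619 = 611)
C(a, l) = -50*a/49 (C(a, l) = (550*(-1/539))*a = -50*a/49)
245270/C(-65, -457) + 219795/W(563, 614) = 245270/((-50/49*(-65))) + 219795/611 = 245270/(3250/49) + 219795*(1/611) = 245270*(49/3250) + 219795/611 = 1201823/325 + 219795/611 = 61980556/15275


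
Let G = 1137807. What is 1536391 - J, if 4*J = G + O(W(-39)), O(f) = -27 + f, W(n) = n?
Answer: 5007823/4 ≈ 1.2520e+6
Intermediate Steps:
J = 1137741/4 (J = (1137807 + (-27 - 39))/4 = (1137807 - 66)/4 = (¼)*1137741 = 1137741/4 ≈ 2.8444e+5)
1536391 - J = 1536391 - 1*1137741/4 = 1536391 - 1137741/4 = 5007823/4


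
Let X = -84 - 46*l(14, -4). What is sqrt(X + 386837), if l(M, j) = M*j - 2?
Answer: 3*sqrt(43269) ≈ 624.04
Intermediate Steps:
l(M, j) = -2 + M*j
X = 2584 (X = -84 - 46*(-2 + 14*(-4)) = -84 - 46*(-2 - 56) = -84 - 46*(-58) = -84 + 2668 = 2584)
sqrt(X + 386837) = sqrt(2584 + 386837) = sqrt(389421) = 3*sqrt(43269)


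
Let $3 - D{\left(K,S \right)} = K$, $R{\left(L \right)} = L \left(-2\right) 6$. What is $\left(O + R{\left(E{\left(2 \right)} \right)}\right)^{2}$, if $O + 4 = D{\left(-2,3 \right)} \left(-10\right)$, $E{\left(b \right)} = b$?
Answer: $6084$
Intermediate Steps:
$R{\left(L \right)} = - 12 L$ ($R{\left(L \right)} = - 2 L 6 = - 12 L$)
$D{\left(K,S \right)} = 3 - K$
$O = -54$ ($O = -4 + \left(3 - -2\right) \left(-10\right) = -4 + \left(3 + 2\right) \left(-10\right) = -4 + 5 \left(-10\right) = -4 - 50 = -54$)
$\left(O + R{\left(E{\left(2 \right)} \right)}\right)^{2} = \left(-54 - 24\right)^{2} = \left(-78\right)^{2} = 6084$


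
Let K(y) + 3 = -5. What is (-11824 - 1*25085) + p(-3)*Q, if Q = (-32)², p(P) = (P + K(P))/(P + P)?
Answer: -105095/3 ≈ -35032.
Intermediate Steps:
K(y) = -8 (K(y) = -3 - 5 = -8)
p(P) = (-8 + P)/(2*P) (p(P) = (P - 8)/(P + P) = (-8 + P)/((2*P)) = (-8 + P)*(1/(2*P)) = (-8 + P)/(2*P))
Q = 1024
(-11824 - 1*25085) + p(-3)*Q = (-11824 - 1*25085) + ((½)*(-8 - 3)/(-3))*1024 = (-11824 - 25085) + ((½)*(-⅓)*(-11))*1024 = -36909 + (11/6)*1024 = -36909 + 5632/3 = -105095/3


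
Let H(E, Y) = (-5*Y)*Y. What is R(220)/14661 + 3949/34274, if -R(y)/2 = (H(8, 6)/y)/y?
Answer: 1945967171/16889284665 ≈ 0.11522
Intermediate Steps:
H(E, Y) = -5*Y**2
R(y) = 360/y**2 (R(y) = -2*(-5*6**2)/y/y = -2*(-5*36)/y/y = -2*(-180/y)/y = -(-360)/y**2 = 360/y**2)
R(220)/14661 + 3949/34274 = (360/220**2)/14661 + 3949/34274 = (360*(1/48400))*(1/14661) + 3949*(1/34274) = (9/1210)*(1/14661) + 3949/34274 = 1/1971090 + 3949/34274 = 1945967171/16889284665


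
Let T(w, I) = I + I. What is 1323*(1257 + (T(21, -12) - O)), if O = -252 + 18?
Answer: 1940841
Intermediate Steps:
T(w, I) = 2*I
O = -234
1323*(1257 + (T(21, -12) - O)) = 1323*(1257 + (2*(-12) - 1*(-234))) = 1323*(1257 + (-24 + 234)) = 1323*(1257 + 210) = 1323*1467 = 1940841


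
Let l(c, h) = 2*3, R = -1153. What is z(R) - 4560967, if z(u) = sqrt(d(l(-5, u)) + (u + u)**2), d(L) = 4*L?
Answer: -4560967 + 2*sqrt(1329415) ≈ -4.5587e+6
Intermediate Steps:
l(c, h) = 6
z(u) = sqrt(24 + 4*u**2) (z(u) = sqrt(4*6 + (u + u)**2) = sqrt(24 + (2*u)**2) = sqrt(24 + 4*u**2))
z(R) - 4560967 = 2*sqrt(6 + (-1153)**2) - 4560967 = 2*sqrt(6 + 1329409) - 4560967 = 2*sqrt(1329415) - 4560967 = -4560967 + 2*sqrt(1329415)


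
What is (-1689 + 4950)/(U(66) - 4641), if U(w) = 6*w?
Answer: -1087/1415 ≈ -0.76820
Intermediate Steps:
(-1689 + 4950)/(U(66) - 4641) = (-1689 + 4950)/(6*66 - 4641) = 3261/(396 - 4641) = 3261/(-4245) = 3261*(-1/4245) = -1087/1415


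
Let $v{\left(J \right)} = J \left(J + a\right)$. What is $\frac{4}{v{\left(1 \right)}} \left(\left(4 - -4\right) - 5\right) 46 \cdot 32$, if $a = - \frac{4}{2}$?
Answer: $-17664$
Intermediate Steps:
$a = -2$ ($a = \left(-4\right) \frac{1}{2} = -2$)
$v{\left(J \right)} = J \left(-2 + J\right)$ ($v{\left(J \right)} = J \left(J - 2\right) = J \left(-2 + J\right)$)
$\frac{4}{v{\left(1 \right)}} \left(\left(4 - -4\right) - 5\right) 46 \cdot 32 = \frac{4}{1 \left(-2 + 1\right)} \left(\left(4 - -4\right) - 5\right) 46 \cdot 32 = \frac{4}{1 \left(-1\right)} \left(\left(4 + 4\right) - 5\right) 46 \cdot 32 = \frac{4}{-1} \left(8 - 5\right) 46 \cdot 32 = 4 \left(-1\right) 3 \cdot 46 \cdot 32 = \left(-4\right) 3 \cdot 46 \cdot 32 = \left(-12\right) 46 \cdot 32 = \left(-552\right) 32 = -17664$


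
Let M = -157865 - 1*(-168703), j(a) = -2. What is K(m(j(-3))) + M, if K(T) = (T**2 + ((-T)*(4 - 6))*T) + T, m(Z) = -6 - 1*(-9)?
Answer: 10868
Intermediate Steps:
m(Z) = 3 (m(Z) = -6 + 9 = 3)
M = 10838 (M = -157865 + 168703 = 10838)
K(T) = T + 3*T**2 (K(T) = (T**2 + (-T*(-2))*T) + T = (T**2 + (2*T)*T) + T = (T**2 + 2*T**2) + T = 3*T**2 + T = T + 3*T**2)
K(m(j(-3))) + M = 3*(1 + 3*3) + 10838 = 3*(1 + 9) + 10838 = 3*10 + 10838 = 30 + 10838 = 10868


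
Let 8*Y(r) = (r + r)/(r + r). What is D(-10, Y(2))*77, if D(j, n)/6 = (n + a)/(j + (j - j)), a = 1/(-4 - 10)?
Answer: -99/40 ≈ -2.4750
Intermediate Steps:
a = -1/14 (a = 1/(-14) = -1/14 ≈ -0.071429)
Y(r) = ⅛ (Y(r) = ((r + r)/(r + r))/8 = ((2*r)/((2*r)))/8 = ((2*r)*(1/(2*r)))/8 = (⅛)*1 = ⅛)
D(j, n) = 6*(-1/14 + n)/j (D(j, n) = 6*((n - 1/14)/(j + (j - j))) = 6*((-1/14 + n)/(j + 0)) = 6*((-1/14 + n)/j) = 6*(-1/14 + n)/j)
D(-10, Y(2))*77 = ((3/7)*(-1 + 14*(⅛))/(-10))*77 = ((3/7)*(-⅒)*(-1 + 7/4))*77 = ((3/7)*(-⅒)*(¾))*77 = -9/280*77 = -99/40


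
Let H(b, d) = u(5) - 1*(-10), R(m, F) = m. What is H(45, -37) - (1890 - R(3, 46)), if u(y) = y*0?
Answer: -1877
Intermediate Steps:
u(y) = 0
H(b, d) = 10 (H(b, d) = 0 - 1*(-10) = 0 + 10 = 10)
H(45, -37) - (1890 - R(3, 46)) = 10 - (1890 - 1*3) = 10 - (1890 - 3) = 10 - 1*1887 = 10 - 1887 = -1877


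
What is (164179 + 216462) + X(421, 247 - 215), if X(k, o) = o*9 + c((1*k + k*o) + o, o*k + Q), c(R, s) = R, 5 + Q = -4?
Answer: 394854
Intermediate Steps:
Q = -9 (Q = -5 - 4 = -9)
X(k, o) = k + 10*o + k*o (X(k, o) = o*9 + ((1*k + k*o) + o) = 9*o + ((k + k*o) + o) = 9*o + (k + o + k*o) = k + 10*o + k*o)
(164179 + 216462) + X(421, 247 - 215) = (164179 + 216462) + (421 + 10*(247 - 215) + 421*(247 - 215)) = 380641 + (421 + 10*32 + 421*32) = 380641 + (421 + 320 + 13472) = 380641 + 14213 = 394854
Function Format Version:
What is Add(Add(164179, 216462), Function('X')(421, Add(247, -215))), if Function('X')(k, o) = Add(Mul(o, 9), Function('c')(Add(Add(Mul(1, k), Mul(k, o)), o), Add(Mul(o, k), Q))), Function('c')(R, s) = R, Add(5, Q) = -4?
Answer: 394854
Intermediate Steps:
Q = -9 (Q = Add(-5, -4) = -9)
Function('X')(k, o) = Add(k, Mul(10, o), Mul(k, o)) (Function('X')(k, o) = Add(Mul(o, 9), Add(Add(Mul(1, k), Mul(k, o)), o)) = Add(Mul(9, o), Add(Add(k, Mul(k, o)), o)) = Add(Mul(9, o), Add(k, o, Mul(k, o))) = Add(k, Mul(10, o), Mul(k, o)))
Add(Add(164179, 216462), Function('X')(421, Add(247, -215))) = Add(Add(164179, 216462), Add(421, Mul(10, Add(247, -215)), Mul(421, Add(247, -215)))) = Add(380641, Add(421, Mul(10, 32), Mul(421, 32))) = Add(380641, Add(421, 320, 13472)) = Add(380641, 14213) = 394854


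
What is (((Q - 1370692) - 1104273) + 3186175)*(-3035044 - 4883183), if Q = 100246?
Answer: -6425292808512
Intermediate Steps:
(((Q - 1370692) - 1104273) + 3186175)*(-3035044 - 4883183) = (((100246 - 1370692) - 1104273) + 3186175)*(-3035044 - 4883183) = ((-1270446 - 1104273) + 3186175)*(-7918227) = (-2374719 + 3186175)*(-7918227) = 811456*(-7918227) = -6425292808512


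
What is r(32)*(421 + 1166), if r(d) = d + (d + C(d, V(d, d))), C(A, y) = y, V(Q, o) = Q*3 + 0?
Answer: 253920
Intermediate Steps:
V(Q, o) = 3*Q (V(Q, o) = 3*Q + 0 = 3*Q)
r(d) = 5*d (r(d) = d + (d + 3*d) = d + 4*d = 5*d)
r(32)*(421 + 1166) = (5*32)*(421 + 1166) = 160*1587 = 253920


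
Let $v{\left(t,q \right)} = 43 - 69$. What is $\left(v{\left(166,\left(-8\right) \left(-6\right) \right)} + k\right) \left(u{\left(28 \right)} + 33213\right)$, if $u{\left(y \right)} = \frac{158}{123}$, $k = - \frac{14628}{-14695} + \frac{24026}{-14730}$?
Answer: $- \frac{57448915193621}{64937205} \approx -8.8468 \cdot 10^{5}$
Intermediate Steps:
$k = - \frac{13759163}{21645735}$ ($k = \left(-14628\right) \left(- \frac{1}{14695}\right) + 24026 \left(- \frac{1}{14730}\right) = \frac{14628}{14695} - \frac{12013}{7365} = - \frac{13759163}{21645735} \approx -0.63565$)
$u{\left(y \right)} = \frac{158}{123}$ ($u{\left(y \right)} = 158 \cdot \frac{1}{123} = \frac{158}{123}$)
$v{\left(t,q \right)} = -26$ ($v{\left(t,q \right)} = 43 - 69 = -26$)
$\left(v{\left(166,\left(-8\right) \left(-6\right) \right)} + k\right) \left(u{\left(28 \right)} + 33213\right) = \left(-26 - \frac{13759163}{21645735}\right) \left(\frac{158}{123} + 33213\right) = \left(- \frac{576548273}{21645735}\right) \frac{4085357}{123} = - \frac{57448915193621}{64937205}$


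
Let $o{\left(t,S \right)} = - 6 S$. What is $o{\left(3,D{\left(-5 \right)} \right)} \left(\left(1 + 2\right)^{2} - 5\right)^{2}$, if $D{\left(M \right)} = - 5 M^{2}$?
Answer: $12000$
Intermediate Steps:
$o{\left(3,D{\left(-5 \right)} \right)} \left(\left(1 + 2\right)^{2} - 5\right)^{2} = - 6 \left(- 5 \left(-5\right)^{2}\right) \left(\left(1 + 2\right)^{2} - 5\right)^{2} = - 6 \left(\left(-5\right) 25\right) \left(3^{2} - 5\right)^{2} = \left(-6\right) \left(-125\right) \left(9 - 5\right)^{2} = 750 \cdot 4^{2} = 750 \cdot 16 = 12000$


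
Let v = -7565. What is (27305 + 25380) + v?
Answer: 45120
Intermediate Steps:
(27305 + 25380) + v = (27305 + 25380) - 7565 = 52685 - 7565 = 45120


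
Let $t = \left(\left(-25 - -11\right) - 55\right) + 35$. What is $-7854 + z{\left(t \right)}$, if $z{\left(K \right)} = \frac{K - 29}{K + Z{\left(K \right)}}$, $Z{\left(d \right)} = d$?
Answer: $- \frac{534009}{68} \approx -7853.1$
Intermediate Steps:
$t = -34$ ($t = \left(\left(-25 + 11\right) - 55\right) + 35 = \left(-14 - 55\right) + 35 = -69 + 35 = -34$)
$z{\left(K \right)} = \frac{-29 + K}{2 K}$ ($z{\left(K \right)} = \frac{K - 29}{K + K} = \frac{-29 + K}{2 K}$)
$-7854 + z{\left(t \right)} = -7854 + \frac{-29 - 34}{2 \left(-34\right)} = -7854 + \frac{1}{2} \left(- \frac{1}{34}\right) \left(-63\right) = -7854 + \frac{63}{68} = - \frac{534009}{68}$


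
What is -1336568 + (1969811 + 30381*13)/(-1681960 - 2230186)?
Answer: -2614425759846/1956073 ≈ -1.3366e+6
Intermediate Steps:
-1336568 + (1969811 + 30381*13)/(-1681960 - 2230186) = -1336568 + (1969811 + 394953)/(-3912146) = -1336568 + 2364764*(-1/3912146) = -1336568 - 1182382/1956073 = -2614425759846/1956073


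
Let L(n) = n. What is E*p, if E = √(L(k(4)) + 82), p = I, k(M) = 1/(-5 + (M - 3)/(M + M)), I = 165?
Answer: 55*√124410/13 ≈ 1492.3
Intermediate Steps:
k(M) = 1/(-5 + (-3 + M)/(2*M)) (k(M) = 1/(-5 + (-3 + M)/((2*M))) = 1/(-5 + (-3 + M)*(1/(2*M))) = 1/(-5 + (-3 + M)/(2*M)))
p = 165
E = √124410/39 (E = √(-2*4/(3 + 9*4) + 82) = √(-2*4/(3 + 36) + 82) = √(-2*4/39 + 82) = √(-2*4*1/39 + 82) = √(-8/39 + 82) = √(3190/39) = √124410/39 ≈ 9.0441)
E*p = (√124410/39)*165 = 55*√124410/13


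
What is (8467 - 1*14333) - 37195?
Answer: -43061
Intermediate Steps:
(8467 - 1*14333) - 37195 = (8467 - 14333) - 37195 = -5866 - 37195 = -43061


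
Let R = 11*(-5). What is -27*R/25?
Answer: 297/5 ≈ 59.400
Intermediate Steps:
R = -55
-27*R/25 = -27*(-55)/25 = 1485*(1/25) = 297/5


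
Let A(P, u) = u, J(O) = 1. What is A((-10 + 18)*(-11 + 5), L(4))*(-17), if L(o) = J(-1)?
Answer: -17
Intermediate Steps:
L(o) = 1
A((-10 + 18)*(-11 + 5), L(4))*(-17) = 1*(-17) = -17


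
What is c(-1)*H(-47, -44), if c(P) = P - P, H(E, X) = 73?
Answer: 0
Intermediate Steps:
c(P) = 0
c(-1)*H(-47, -44) = 0*73 = 0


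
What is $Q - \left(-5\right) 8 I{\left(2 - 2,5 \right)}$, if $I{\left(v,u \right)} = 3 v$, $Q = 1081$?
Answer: $1081$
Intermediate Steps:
$Q - \left(-5\right) 8 I{\left(2 - 2,5 \right)} = 1081 - \left(-5\right) 8 \cdot 3 \left(2 - 2\right) = 1081 - - 40 \cdot 3 \cdot 0 = 1081 - \left(-40\right) 0 = 1081 - 0 = 1081 + 0 = 1081$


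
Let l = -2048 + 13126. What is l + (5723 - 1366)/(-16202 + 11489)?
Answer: 52206257/4713 ≈ 11077.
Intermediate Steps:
l = 11078
l + (5723 - 1366)/(-16202 + 11489) = 11078 + (5723 - 1366)/(-16202 + 11489) = 11078 + 4357/(-4713) = 11078 + 4357*(-1/4713) = 11078 - 4357/4713 = 52206257/4713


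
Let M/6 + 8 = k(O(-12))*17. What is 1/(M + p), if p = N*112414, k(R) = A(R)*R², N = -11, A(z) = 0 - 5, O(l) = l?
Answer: -1/1310042 ≈ -7.6333e-7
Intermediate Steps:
A(z) = -5
k(R) = -5*R²
M = -73488 (M = -48 + 6*(-5*(-12)²*17) = -48 + 6*(-5*144*17) = -48 + 6*(-720*17) = -48 + 6*(-12240) = -48 - 73440 = -73488)
p = -1236554 (p = -11*112414 = -1236554)
1/(M + p) = 1/(-73488 - 1236554) = 1/(-1310042) = -1/1310042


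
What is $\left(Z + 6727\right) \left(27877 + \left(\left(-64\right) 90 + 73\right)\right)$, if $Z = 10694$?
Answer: $386571990$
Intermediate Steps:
$\left(Z + 6727\right) \left(27877 + \left(\left(-64\right) 90 + 73\right)\right) = \left(10694 + 6727\right) \left(27877 + \left(\left(-64\right) 90 + 73\right)\right) = 17421 \left(27877 + \left(-5760 + 73\right)\right) = 17421 \left(27877 - 5687\right) = 17421 \cdot 22190 = 386571990$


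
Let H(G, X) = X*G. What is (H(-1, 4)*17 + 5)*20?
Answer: -1260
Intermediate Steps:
H(G, X) = G*X
(H(-1, 4)*17 + 5)*20 = (-1*4*17 + 5)*20 = (-4*17 + 5)*20 = (-68 + 5)*20 = -63*20 = -1260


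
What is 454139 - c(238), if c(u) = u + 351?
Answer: 453550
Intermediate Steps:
c(u) = 351 + u
454139 - c(238) = 454139 - (351 + 238) = 454139 - 1*589 = 454139 - 589 = 453550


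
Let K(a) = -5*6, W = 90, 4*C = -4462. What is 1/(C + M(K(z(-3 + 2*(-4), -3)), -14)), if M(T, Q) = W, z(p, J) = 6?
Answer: -2/2051 ≈ -0.00097513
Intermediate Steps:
C = -2231/2 (C = (¼)*(-4462) = -2231/2 ≈ -1115.5)
K(a) = -30
M(T, Q) = 90
1/(C + M(K(z(-3 + 2*(-4), -3)), -14)) = 1/(-2231/2 + 90) = 1/(-2051/2) = -2/2051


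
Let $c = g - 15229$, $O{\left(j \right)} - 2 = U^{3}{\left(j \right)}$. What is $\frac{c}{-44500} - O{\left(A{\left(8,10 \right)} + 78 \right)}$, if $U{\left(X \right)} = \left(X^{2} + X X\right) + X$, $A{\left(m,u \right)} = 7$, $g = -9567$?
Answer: $- \frac{34162144706687926}{11125} \approx -3.0708 \cdot 10^{12}$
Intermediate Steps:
$U{\left(X \right)} = X + 2 X^{2}$ ($U{\left(X \right)} = \left(X^{2} + X^{2}\right) + X = 2 X^{2} + X = X + 2 X^{2}$)
$O{\left(j \right)} = 2 + j^{3} \left(1 + 2 j\right)^{3}$ ($O{\left(j \right)} = 2 + \left(j \left(1 + 2 j\right)\right)^{3} = 2 + j^{3} \left(1 + 2 j\right)^{3}$)
$c = -24796$ ($c = -9567 - 15229 = -24796$)
$\frac{c}{-44500} - O{\left(A{\left(8,10 \right)} + 78 \right)} = - \frac{24796}{-44500} - \left(2 + \left(7 + 78\right)^{3} \left(1 + 2 \left(7 + 78\right)\right)^{3}\right) = \left(-24796\right) \left(- \frac{1}{44500}\right) - \left(2 + 85^{3} \left(1 + 2 \cdot 85\right)^{3}\right) = \frac{6199}{11125} - \left(2 + 614125 \left(1 + 170\right)^{3}\right) = \frac{6199}{11125} - \left(2 + 614125 \cdot 171^{3}\right) = \frac{6199}{11125} - \left(2 + 614125 \cdot 5000211\right) = \frac{6199}{11125} - \left(2 + 3070754580375\right) = \frac{6199}{11125} - 3070754580377 = - \frac{34162144706687926}{11125}$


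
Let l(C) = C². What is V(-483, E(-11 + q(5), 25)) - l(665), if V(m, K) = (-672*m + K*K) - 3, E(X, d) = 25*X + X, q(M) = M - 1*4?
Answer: -50052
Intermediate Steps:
q(M) = -4 + M (q(M) = M - 4 = -4 + M)
E(X, d) = 26*X
V(m, K) = -3 + K² - 672*m (V(m, K) = (-672*m + K²) - 3 = (K² - 672*m) - 3 = -3 + K² - 672*m)
V(-483, E(-11 + q(5), 25)) - l(665) = (-3 + (26*(-11 + (-4 + 5)))² - 672*(-483)) - 1*665² = (-3 + (26*(-11 + 1))² + 324576) - 1*442225 = (-3 + (26*(-10))² + 324576) - 442225 = (-3 + (-260)² + 324576) - 442225 = (-3 + 67600 + 324576) - 442225 = 392173 - 442225 = -50052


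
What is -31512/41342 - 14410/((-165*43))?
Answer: 3383278/2666559 ≈ 1.2688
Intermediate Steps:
-31512/41342 - 14410/((-165*43)) = -31512*1/41342 - 14410/(-7095) = -15756/20671 - 14410*(-1/7095) = -15756/20671 + 262/129 = 3383278/2666559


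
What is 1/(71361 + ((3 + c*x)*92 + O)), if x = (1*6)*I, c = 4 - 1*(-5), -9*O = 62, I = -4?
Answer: 9/465823 ≈ 1.9321e-5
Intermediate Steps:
O = -62/9 (O = -⅑*62 = -62/9 ≈ -6.8889)
c = 9 (c = 4 + 5 = 9)
x = -24 (x = (1*6)*(-4) = 6*(-4) = -24)
1/(71361 + ((3 + c*x)*92 + O)) = 1/(71361 + ((3 + 9*(-24))*92 - 62/9)) = 1/(71361 + ((3 - 216)*92 - 62/9)) = 1/(71361 + (-213*92 - 62/9)) = 1/(71361 + (-19596 - 62/9)) = 1/(71361 - 176426/9) = 1/(465823/9) = 9/465823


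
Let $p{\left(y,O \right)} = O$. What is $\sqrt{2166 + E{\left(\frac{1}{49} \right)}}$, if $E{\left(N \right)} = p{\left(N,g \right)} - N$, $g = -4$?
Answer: $\frac{\sqrt{105937}}{7} \approx 46.497$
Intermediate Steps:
$E{\left(N \right)} = -4 - N$
$\sqrt{2166 + E{\left(\frac{1}{49} \right)}} = \sqrt{2166 - \frac{197}{49}} = \sqrt{\frac{105937}{49}} = \frac{\sqrt{105937}}{7}$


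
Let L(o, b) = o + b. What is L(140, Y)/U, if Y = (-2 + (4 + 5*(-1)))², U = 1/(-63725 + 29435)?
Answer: -5109210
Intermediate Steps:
U = -1/34290 (U = 1/(-34290) = -1/34290 ≈ -2.9163e-5)
Y = 9 (Y = (-2 + (4 - 5))² = (-2 - 1)² = (-3)² = 9)
L(o, b) = b + o
L(140, Y)/U = (9 + 140)/(-1/34290) = 149*(-34290) = -5109210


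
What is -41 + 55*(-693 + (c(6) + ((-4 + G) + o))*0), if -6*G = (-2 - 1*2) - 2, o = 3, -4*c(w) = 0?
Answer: -38156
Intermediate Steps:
c(w) = 0 (c(w) = -¼*0 = 0)
G = 1 (G = -((-2 - 1*2) - 2)/6 = -((-2 - 2) - 2)/6 = -(-4 - 2)/6 = -⅙*(-6) = 1)
-41 + 55*(-693 + (c(6) + ((-4 + G) + o))*0) = -41 + 55*(-693 + (0 + ((-4 + 1) + 3))*0) = -41 + 55*(-693 + (0 + (-3 + 3))*0) = -41 + 55*(-693 + (0 + 0)*0) = -41 + 55*(-693 + 0*0) = -41 + 55*(-693 + 0) = -41 + 55*(-693) = -41 - 38115 = -38156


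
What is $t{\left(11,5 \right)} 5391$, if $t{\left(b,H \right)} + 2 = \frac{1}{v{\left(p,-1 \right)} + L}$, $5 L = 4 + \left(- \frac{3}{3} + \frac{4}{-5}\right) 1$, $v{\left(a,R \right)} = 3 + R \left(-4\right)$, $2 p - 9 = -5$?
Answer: $- \frac{623559}{62} \approx -10057.0$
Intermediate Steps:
$p = 2$ ($p = \frac{9}{2} + \frac{1}{2} \left(-5\right) = \frac{9}{2} - \frac{5}{2} = 2$)
$v{\left(a,R \right)} = 3 - 4 R$
$L = \frac{11}{25}$ ($L = \frac{4 + \left(- \frac{3}{3} + \frac{4}{-5}\right) 1}{5} = \frac{4 + \left(\left(-3\right) \frac{1}{3} + 4 \left(- \frac{1}{5}\right)\right) 1}{5} = \frac{4 + \left(-1 - \frac{4}{5}\right) 1}{5} = \frac{4 - \frac{9}{5}}{5} = \frac{1}{5} \cdot \frac{11}{5} = \frac{11}{25} \approx 0.44$)
$t{\left(b,H \right)} = - \frac{347}{186}$ ($t{\left(b,H \right)} = -2 + \frac{1}{\left(3 - -4\right) + \frac{11}{25}} = -2 + \frac{1}{\left(3 + 4\right) + \frac{11}{25}} = -2 + \frac{1}{7 + \frac{11}{25}} = -2 + \frac{1}{\frac{186}{25}} = -2 + \frac{25}{186} = - \frac{347}{186}$)
$t{\left(11,5 \right)} 5391 = \left(- \frac{347}{186}\right) 5391 = - \frac{623559}{62}$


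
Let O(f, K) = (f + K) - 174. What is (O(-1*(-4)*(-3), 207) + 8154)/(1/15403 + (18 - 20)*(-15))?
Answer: 125919525/462091 ≈ 272.50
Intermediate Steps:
O(f, K) = -174 + K + f (O(f, K) = (K + f) - 174 = -174 + K + f)
(O(-1*(-4)*(-3), 207) + 8154)/(1/15403 + (18 - 20)*(-15)) = ((-174 + 207 - 1*(-4)*(-3)) + 8154)/(1/15403 + (18 - 20)*(-15)) = ((-174 + 207 + 4*(-3)) + 8154)/(1/15403 - 2*(-15)) = ((-174 + 207 - 12) + 8154)/(1/15403 + 30) = (21 + 8154)/(462091/15403) = 8175*(15403/462091) = 125919525/462091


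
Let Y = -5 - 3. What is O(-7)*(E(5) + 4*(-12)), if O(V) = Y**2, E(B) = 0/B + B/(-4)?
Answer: -3152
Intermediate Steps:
Y = -8
E(B) = -B/4 (E(B) = 0 + B*(-1/4) = 0 - B/4 = -B/4)
O(V) = 64 (O(V) = (-8)**2 = 64)
O(-7)*(E(5) + 4*(-12)) = 64*(-1/4*5 + 4*(-12)) = 64*(-5/4 - 48) = 64*(-197/4) = -3152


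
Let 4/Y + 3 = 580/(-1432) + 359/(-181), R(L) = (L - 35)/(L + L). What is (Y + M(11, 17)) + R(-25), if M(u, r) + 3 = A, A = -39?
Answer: -72524804/1745805 ≈ -41.542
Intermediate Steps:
R(L) = (-35 + L)/(2*L) (R(L) = (-35 + L)/((2*L)) = (-35 + L)*(1/(2*L)) = (-35 + L)/(2*L))
M(u, r) = -42 (M(u, r) = -3 - 39 = -42)
Y = -259192/349161 (Y = 4/(-3 + (580/(-1432) + 359/(-181))) = 4/(-3 + (580*(-1/1432) + 359*(-1/181))) = 4/(-3 + (-145/358 - 359/181)) = 4/(-3 - 154767/64798) = 4/(-349161/64798) = 4*(-64798/349161) = -259192/349161 ≈ -0.74233)
(Y + M(11, 17)) + R(-25) = (-259192/349161 - 42) + (½)*(-35 - 25)/(-25) = -14923954/349161 + (½)*(-1/25)*(-60) = -14923954/349161 + 6/5 = -72524804/1745805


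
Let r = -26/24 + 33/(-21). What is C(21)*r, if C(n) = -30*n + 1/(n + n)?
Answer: 5900357/3528 ≈ 1672.4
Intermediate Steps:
C(n) = 1/(2*n) - 30*n (C(n) = -30*n + 1/(2*n) = 1/(2*n) - 30*n)
r = -223/84 (r = -26*1/24 + 33*(-1/21) = -13/12 - 11/7 = -223/84 ≈ -2.6548)
C(21)*r = ((½)/21 - 30*21)*(-223/84) = ((½)*(1/21) - 630)*(-223/84) = (1/42 - 630)*(-223/84) = -26459/42*(-223/84) = 5900357/3528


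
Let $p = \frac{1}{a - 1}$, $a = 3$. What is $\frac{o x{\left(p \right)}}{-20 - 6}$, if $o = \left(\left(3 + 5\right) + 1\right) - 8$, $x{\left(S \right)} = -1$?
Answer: $\frac{1}{26} \approx 0.038462$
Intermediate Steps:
$p = \frac{1}{2}$ ($p = \frac{1}{3 - 1} = \frac{1}{2} \approx 0.5$)
$o = 1$ ($o = \left(8 + 1\right) - 8 = 9 - 8 = 1$)
$\frac{o x{\left(p \right)}}{-20 - 6} = \frac{1 \left(-1\right)}{-20 - 6} = - \frac{1}{-26} = \left(-1\right) \left(- \frac{1}{26}\right) = \frac{1}{26}$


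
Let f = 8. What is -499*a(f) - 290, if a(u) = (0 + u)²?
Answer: -32226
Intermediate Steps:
a(u) = u²
-499*a(f) - 290 = -499*8² - 290 = -499*64 - 290 = -31936 - 290 = -32226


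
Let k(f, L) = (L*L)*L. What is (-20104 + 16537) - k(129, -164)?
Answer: 4407377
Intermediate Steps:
k(f, L) = L³ (k(f, L) = L²*L = L³)
(-20104 + 16537) - k(129, -164) = (-20104 + 16537) - 1*(-164)³ = -3567 - 1*(-4410944) = -3567 + 4410944 = 4407377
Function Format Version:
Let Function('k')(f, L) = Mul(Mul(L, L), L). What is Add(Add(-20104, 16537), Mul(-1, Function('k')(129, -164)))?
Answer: 4407377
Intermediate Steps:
Function('k')(f, L) = Pow(L, 3) (Function('k')(f, L) = Mul(Pow(L, 2), L) = Pow(L, 3))
Add(Add(-20104, 16537), Mul(-1, Function('k')(129, -164))) = Add(Add(-20104, 16537), Mul(-1, Pow(-164, 3))) = Add(-3567, Mul(-1, -4410944)) = Add(-3567, 4410944) = 4407377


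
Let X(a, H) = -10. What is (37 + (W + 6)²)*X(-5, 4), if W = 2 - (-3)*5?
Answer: -5660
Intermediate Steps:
W = 17 (W = 2 - 1*(-15) = 2 + 15 = 17)
(37 + (W + 6)²)*X(-5, 4) = (37 + (17 + 6)²)*(-10) = (37 + 23²)*(-10) = (37 + 529)*(-10) = 566*(-10) = -5660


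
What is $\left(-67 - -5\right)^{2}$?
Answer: $3844$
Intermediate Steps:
$\left(-67 - -5\right)^{2} = \left(-67 + 5\right)^{2} = \left(-62\right)^{2} = 3844$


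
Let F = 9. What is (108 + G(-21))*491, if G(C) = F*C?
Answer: -39771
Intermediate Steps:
G(C) = 9*C
(108 + G(-21))*491 = (108 + 9*(-21))*491 = (108 - 189)*491 = -81*491 = -39771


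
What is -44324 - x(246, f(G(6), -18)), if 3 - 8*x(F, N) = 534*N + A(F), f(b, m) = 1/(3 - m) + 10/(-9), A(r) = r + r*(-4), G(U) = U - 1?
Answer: -7473919/168 ≈ -44488.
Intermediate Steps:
G(U) = -1 + U
A(r) = -3*r (A(r) = r - 4*r = -3*r)
f(b, m) = -10/9 + 1/(3 - m) (f(b, m) = 1/(3 - m) + 10*(-1/9) = 1/(3 - m) - 10/9 = -10/9 + 1/(3 - m))
x(F, N) = 3/8 - 267*N/4 + 3*F/8 (x(F, N) = 3/8 - (534*N - 3*F)/8 = 3/8 - (-3*F + 534*N)/8 = 3/8 + (-267*N/4 + 3*F/8) = 3/8 - 267*N/4 + 3*F/8)
-44324 - x(246, f(G(6), -18)) = -44324 - (3/8 - 89*(21 - 10*(-18))/(12*(-3 - 18)) + (3/8)*246) = -44324 - (3/8 - 89*(21 + 180)/(12*(-21)) + 369/4) = -44324 - (3/8 - 89*(-1)*201/(12*21) + 369/4) = -44324 - (3/8 - 267/4*(-67/63) + 369/4) = -44324 - (3/8 + 5963/84 + 369/4) = -44324 - 1*27487/168 = -44324 - 27487/168 = -7473919/168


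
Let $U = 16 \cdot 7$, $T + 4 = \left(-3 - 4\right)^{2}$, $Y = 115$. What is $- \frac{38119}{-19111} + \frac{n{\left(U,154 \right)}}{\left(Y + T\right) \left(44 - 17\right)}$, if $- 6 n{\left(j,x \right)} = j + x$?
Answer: $\frac{491480477}{247678560} \approx 1.9843$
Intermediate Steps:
$T = 45$ ($T = -4 + \left(-3 - 4\right)^{2} = -4 + \left(-7\right)^{2} = -4 + 49 = 45$)
$U = 112$
$n{\left(j,x \right)} = - \frac{j}{6} - \frac{x}{6}$ ($n{\left(j,x \right)} = - \frac{j + x}{6} = - \frac{j}{6} - \frac{x}{6}$)
$- \frac{38119}{-19111} + \frac{n{\left(U,154 \right)}}{\left(Y + T\right) \left(44 - 17\right)} = - \frac{38119}{-19111} + \frac{\left(- \frac{1}{6}\right) 112 - \frac{77}{3}}{\left(115 + 45\right) \left(44 - 17\right)} = \left(-38119\right) \left(- \frac{1}{19111}\right) + \frac{- \frac{56}{3} - \frac{77}{3}}{160 \left(44 - 17\right)} = \frac{38119}{19111} - \frac{133}{3 \cdot 160 \cdot 27} = \frac{38119}{19111} - \frac{133}{3 \cdot 4320} = \frac{38119}{19111} - \frac{133}{12960} = \frac{491480477}{247678560}$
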